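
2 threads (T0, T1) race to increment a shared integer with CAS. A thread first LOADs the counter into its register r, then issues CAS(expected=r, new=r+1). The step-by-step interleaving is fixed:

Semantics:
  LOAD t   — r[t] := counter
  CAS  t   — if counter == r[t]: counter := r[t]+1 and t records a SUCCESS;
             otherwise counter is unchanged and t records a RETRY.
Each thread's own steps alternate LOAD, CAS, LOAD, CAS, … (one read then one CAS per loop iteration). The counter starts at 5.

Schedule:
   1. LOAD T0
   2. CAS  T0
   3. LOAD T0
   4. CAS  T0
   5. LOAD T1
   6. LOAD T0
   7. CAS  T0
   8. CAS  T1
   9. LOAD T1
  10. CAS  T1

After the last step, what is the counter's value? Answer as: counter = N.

1. LOAD T0 → mem=5 r[T0]=5 [LOAD]
2. CAS T0 → mem=6 r[T0]=5 [OK]
3. LOAD T0 → mem=6 r[T0]=6 [LOAD]
4. CAS T0 → mem=7 r[T0]=6 [OK]
5. LOAD T1 → mem=7 r[T1]=7 [LOAD]
6. LOAD T0 → mem=7 r[T0]=7 [LOAD]
7. CAS T0 → mem=8 r[T0]=7 [OK]
8. CAS T1 → mem=8 r[T1]=7 [RETRY]
9. LOAD T1 → mem=8 r[T1]=8 [LOAD]
10. CAS T1 → mem=9 r[T1]=8 [OK]

counter = 9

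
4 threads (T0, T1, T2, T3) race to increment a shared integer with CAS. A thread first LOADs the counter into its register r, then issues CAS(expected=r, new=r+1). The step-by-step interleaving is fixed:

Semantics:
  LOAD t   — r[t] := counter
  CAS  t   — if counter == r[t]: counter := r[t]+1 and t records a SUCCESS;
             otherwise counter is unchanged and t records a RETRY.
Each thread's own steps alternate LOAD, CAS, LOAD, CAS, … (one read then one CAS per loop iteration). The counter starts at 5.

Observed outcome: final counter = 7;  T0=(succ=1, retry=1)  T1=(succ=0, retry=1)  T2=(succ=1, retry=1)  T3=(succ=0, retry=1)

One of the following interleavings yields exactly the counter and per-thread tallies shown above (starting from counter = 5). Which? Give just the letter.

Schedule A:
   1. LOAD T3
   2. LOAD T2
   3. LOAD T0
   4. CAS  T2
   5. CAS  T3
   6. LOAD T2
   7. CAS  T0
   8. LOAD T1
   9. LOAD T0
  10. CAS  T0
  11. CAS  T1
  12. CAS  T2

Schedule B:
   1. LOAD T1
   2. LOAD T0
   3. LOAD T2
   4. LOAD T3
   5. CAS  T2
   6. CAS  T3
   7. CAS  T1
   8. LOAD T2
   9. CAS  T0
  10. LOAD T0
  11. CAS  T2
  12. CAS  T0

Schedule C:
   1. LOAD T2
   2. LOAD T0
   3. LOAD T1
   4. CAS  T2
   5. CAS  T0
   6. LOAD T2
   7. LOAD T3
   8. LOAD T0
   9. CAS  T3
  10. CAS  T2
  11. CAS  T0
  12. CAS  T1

A

Tracing schedule A:
#1 T3 reads 5
#2 T2 reads 5
#3 T0 reads 5
#4 T2 CAS(5→6) writes; counter now 6
#5 T3 CAS(5→6) fails; counter now 6
#6 T2 reads 6
#7 T0 CAS(5→6) fails; counter now 6
#8 T1 reads 6
#9 T0 reads 6
#10 T0 CAS(6→7) writes; counter now 7
#11 T1 CAS(6→7) fails; counter now 7
#12 T2 CAS(6→7) fails; counter now 7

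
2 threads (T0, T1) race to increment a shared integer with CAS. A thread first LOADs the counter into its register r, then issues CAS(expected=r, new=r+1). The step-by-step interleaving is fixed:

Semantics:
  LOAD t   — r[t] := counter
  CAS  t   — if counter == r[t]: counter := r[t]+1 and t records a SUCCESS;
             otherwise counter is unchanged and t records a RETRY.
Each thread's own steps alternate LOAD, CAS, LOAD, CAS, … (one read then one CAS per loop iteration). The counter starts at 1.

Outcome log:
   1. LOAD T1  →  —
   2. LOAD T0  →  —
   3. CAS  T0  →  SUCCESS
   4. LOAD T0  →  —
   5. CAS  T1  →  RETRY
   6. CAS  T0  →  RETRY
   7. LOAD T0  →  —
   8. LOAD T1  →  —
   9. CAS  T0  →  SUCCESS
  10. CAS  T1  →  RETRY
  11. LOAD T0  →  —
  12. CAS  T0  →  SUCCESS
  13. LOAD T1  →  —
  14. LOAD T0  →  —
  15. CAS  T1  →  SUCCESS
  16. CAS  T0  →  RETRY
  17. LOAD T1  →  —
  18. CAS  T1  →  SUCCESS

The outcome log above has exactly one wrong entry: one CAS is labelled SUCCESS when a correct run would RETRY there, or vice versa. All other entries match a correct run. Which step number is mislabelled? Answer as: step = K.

step = 6

Correct run:
1. LOAD T1 → mem=1 r[T1]=1 [LOAD]
2. LOAD T0 → mem=1 r[T0]=1 [LOAD]
3. CAS T0 → mem=2 r[T0]=1 [OK]
4. LOAD T0 → mem=2 r[T0]=2 [LOAD]
5. CAS T1 → mem=2 r[T1]=1 [RETRY]
6. CAS T0 → mem=3 r[T0]=2 [OK]
7. LOAD T0 → mem=3 r[T0]=3 [LOAD]
8. LOAD T1 → mem=3 r[T1]=3 [LOAD]
9. CAS T0 → mem=4 r[T0]=3 [OK]
10. CAS T1 → mem=4 r[T1]=3 [RETRY]
11. LOAD T0 → mem=4 r[T0]=4 [LOAD]
12. CAS T0 → mem=5 r[T0]=4 [OK]
13. LOAD T1 → mem=5 r[T1]=5 [LOAD]
14. LOAD T0 → mem=5 r[T0]=5 [LOAD]
15. CAS T1 → mem=6 r[T1]=5 [OK]
16. CAS T0 → mem=6 r[T0]=5 [RETRY]
17. LOAD T1 → mem=6 r[T1]=6 [LOAD]
18. CAS T1 → mem=7 r[T1]=6 [OK]
Log disagrees first at step 6.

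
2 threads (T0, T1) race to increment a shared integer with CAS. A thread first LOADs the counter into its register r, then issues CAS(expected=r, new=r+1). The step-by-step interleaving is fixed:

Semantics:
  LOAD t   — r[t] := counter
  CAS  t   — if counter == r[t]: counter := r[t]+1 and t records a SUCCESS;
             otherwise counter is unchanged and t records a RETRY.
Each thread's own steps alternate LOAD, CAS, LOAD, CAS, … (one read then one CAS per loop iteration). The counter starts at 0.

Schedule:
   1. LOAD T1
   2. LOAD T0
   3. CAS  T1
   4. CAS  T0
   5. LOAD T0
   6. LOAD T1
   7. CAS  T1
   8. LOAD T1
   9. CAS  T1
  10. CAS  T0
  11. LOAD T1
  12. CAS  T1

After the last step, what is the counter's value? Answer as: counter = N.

step 1: T1 LOAD ⇒ load; ctr=0 reg=0
step 2: T0 LOAD ⇒ load; ctr=0 reg=0
step 3: T1 CAS ⇒ ok; ctr=1 reg=0
step 4: T0 CAS ⇒ retry; ctr=1 reg=0
step 5: T0 LOAD ⇒ load; ctr=1 reg=1
step 6: T1 LOAD ⇒ load; ctr=1 reg=1
step 7: T1 CAS ⇒ ok; ctr=2 reg=1
step 8: T1 LOAD ⇒ load; ctr=2 reg=2
step 9: T1 CAS ⇒ ok; ctr=3 reg=2
step 10: T0 CAS ⇒ retry; ctr=3 reg=1
step 11: T1 LOAD ⇒ load; ctr=3 reg=3
step 12: T1 CAS ⇒ ok; ctr=4 reg=3

counter = 4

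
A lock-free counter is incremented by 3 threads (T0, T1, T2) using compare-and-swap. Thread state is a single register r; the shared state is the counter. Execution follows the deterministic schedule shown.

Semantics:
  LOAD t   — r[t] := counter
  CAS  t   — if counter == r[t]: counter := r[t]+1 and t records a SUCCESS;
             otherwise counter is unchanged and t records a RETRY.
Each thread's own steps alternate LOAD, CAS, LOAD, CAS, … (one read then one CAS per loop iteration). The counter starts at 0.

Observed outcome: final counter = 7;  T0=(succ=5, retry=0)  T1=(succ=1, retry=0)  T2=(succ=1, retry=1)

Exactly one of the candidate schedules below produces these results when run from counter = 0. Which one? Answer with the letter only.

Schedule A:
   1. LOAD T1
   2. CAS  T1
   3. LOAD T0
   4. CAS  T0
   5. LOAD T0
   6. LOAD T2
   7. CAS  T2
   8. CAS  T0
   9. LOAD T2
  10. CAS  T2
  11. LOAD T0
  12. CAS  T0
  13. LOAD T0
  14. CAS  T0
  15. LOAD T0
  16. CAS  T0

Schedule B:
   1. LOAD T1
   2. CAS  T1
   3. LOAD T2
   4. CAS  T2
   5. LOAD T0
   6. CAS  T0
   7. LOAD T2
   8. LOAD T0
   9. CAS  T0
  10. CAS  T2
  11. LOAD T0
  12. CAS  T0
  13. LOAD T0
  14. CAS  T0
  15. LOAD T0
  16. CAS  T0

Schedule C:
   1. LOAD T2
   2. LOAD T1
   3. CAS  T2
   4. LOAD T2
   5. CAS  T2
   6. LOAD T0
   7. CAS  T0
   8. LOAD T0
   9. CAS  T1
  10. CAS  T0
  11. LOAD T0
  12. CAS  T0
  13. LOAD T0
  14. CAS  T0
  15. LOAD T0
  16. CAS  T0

Tracing schedule B:
1. LOAD T1 → mem=0 r[T1]=0 [LOAD]
2. CAS T1 → mem=1 r[T1]=0 [OK]
3. LOAD T2 → mem=1 r[T2]=1 [LOAD]
4. CAS T2 → mem=2 r[T2]=1 [OK]
5. LOAD T0 → mem=2 r[T0]=2 [LOAD]
6. CAS T0 → mem=3 r[T0]=2 [OK]
7. LOAD T2 → mem=3 r[T2]=3 [LOAD]
8. LOAD T0 → mem=3 r[T0]=3 [LOAD]
9. CAS T0 → mem=4 r[T0]=3 [OK]
10. CAS T2 → mem=4 r[T2]=3 [RETRY]
11. LOAD T0 → mem=4 r[T0]=4 [LOAD]
12. CAS T0 → mem=5 r[T0]=4 [OK]
13. LOAD T0 → mem=5 r[T0]=5 [LOAD]
14. CAS T0 → mem=6 r[T0]=5 [OK]
15. LOAD T0 → mem=6 r[T0]=6 [LOAD]
16. CAS T0 → mem=7 r[T0]=6 [OK]

B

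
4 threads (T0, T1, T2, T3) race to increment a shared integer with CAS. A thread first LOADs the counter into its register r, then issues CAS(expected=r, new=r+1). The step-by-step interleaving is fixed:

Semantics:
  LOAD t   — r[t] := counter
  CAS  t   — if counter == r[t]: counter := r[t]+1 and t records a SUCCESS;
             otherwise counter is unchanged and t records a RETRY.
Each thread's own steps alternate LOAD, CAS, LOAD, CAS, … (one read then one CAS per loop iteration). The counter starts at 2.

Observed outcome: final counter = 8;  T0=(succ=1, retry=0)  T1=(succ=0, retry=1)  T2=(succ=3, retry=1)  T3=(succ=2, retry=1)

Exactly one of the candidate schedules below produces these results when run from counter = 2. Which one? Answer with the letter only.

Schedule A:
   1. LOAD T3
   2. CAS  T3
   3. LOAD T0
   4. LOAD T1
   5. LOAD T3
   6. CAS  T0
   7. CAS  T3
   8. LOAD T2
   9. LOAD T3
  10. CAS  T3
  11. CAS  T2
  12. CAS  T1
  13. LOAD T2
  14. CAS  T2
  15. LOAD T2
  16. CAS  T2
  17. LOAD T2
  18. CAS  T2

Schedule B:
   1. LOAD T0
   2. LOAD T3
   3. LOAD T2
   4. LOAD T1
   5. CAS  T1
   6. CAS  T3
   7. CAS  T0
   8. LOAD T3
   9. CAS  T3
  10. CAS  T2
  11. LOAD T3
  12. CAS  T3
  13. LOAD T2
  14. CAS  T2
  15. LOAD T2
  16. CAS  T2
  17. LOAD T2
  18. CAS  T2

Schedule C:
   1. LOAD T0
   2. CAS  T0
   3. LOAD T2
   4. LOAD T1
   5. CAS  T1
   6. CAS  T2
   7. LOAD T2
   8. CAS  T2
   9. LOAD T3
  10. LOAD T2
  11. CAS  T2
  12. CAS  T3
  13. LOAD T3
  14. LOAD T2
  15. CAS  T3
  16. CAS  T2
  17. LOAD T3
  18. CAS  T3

Run A:
#1 T3 reads 2
#2 T3 CAS(2→3) writes; counter now 3
#3 T0 reads 3
#4 T1 reads 3
#5 T3 reads 3
#6 T0 CAS(3→4) writes; counter now 4
#7 T3 CAS(3→4) fails; counter now 4
#8 T2 reads 4
#9 T3 reads 4
#10 T3 CAS(4→5) writes; counter now 5
#11 T2 CAS(4→5) fails; counter now 5
#12 T1 CAS(3→4) fails; counter now 5
#13 T2 reads 5
#14 T2 CAS(5→6) writes; counter now 6
#15 T2 reads 6
#16 T2 CAS(6→7) writes; counter now 7
#17 T2 reads 7
#18 T2 CAS(7→8) writes; counter now 8

A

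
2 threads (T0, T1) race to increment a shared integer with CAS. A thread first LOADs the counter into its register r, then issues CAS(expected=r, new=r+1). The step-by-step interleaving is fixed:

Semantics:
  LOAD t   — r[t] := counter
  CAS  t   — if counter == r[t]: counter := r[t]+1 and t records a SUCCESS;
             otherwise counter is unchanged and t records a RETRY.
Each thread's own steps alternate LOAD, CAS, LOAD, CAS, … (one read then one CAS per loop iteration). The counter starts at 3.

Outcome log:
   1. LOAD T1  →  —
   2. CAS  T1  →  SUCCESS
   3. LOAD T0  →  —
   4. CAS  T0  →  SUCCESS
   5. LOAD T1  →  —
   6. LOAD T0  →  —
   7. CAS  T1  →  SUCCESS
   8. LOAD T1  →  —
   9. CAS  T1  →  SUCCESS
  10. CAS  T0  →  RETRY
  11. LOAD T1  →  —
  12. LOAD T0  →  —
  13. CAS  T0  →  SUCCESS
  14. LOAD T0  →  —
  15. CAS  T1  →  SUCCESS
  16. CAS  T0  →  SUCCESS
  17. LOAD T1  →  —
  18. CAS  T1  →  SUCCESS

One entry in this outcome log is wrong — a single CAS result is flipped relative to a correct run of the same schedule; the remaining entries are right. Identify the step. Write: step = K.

Re-executing:
#1 T1 reads 3
#2 T1 CAS(3→4) writes; counter now 4
#3 T0 reads 4
#4 T0 CAS(4→5) writes; counter now 5
#5 T1 reads 5
#6 T0 reads 5
#7 T1 CAS(5→6) writes; counter now 6
#8 T1 reads 6
#9 T1 CAS(6→7) writes; counter now 7
#10 T0 CAS(5→6) fails; counter now 7
#11 T1 reads 7
#12 T0 reads 7
#13 T0 CAS(7→8) writes; counter now 8
#14 T0 reads 8
#15 T1 CAS(7→8) fails; counter now 8
#16 T0 CAS(8→9) writes; counter now 9
#17 T1 reads 9
#18 T1 CAS(9→10) writes; counter now 10
Log disagrees first at step 15.

step = 15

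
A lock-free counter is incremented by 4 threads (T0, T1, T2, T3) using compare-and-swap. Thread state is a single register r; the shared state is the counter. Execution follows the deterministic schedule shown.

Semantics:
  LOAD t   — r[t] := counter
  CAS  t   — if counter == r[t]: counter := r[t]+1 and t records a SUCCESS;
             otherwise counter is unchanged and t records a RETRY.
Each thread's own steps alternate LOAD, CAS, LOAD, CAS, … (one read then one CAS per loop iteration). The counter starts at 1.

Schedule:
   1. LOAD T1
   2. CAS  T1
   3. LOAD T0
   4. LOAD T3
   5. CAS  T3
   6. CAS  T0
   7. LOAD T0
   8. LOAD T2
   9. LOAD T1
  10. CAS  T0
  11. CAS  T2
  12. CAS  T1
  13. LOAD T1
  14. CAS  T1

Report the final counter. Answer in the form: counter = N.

counter = 5

1. LOAD T1 → mem=1 r[T1]=1 [LOAD]
2. CAS T1 → mem=2 r[T1]=1 [OK]
3. LOAD T0 → mem=2 r[T0]=2 [LOAD]
4. LOAD T3 → mem=2 r[T3]=2 [LOAD]
5. CAS T3 → mem=3 r[T3]=2 [OK]
6. CAS T0 → mem=3 r[T0]=2 [RETRY]
7. LOAD T0 → mem=3 r[T0]=3 [LOAD]
8. LOAD T2 → mem=3 r[T2]=3 [LOAD]
9. LOAD T1 → mem=3 r[T1]=3 [LOAD]
10. CAS T0 → mem=4 r[T0]=3 [OK]
11. CAS T2 → mem=4 r[T2]=3 [RETRY]
12. CAS T1 → mem=4 r[T1]=3 [RETRY]
13. LOAD T1 → mem=4 r[T1]=4 [LOAD]
14. CAS T1 → mem=5 r[T1]=4 [OK]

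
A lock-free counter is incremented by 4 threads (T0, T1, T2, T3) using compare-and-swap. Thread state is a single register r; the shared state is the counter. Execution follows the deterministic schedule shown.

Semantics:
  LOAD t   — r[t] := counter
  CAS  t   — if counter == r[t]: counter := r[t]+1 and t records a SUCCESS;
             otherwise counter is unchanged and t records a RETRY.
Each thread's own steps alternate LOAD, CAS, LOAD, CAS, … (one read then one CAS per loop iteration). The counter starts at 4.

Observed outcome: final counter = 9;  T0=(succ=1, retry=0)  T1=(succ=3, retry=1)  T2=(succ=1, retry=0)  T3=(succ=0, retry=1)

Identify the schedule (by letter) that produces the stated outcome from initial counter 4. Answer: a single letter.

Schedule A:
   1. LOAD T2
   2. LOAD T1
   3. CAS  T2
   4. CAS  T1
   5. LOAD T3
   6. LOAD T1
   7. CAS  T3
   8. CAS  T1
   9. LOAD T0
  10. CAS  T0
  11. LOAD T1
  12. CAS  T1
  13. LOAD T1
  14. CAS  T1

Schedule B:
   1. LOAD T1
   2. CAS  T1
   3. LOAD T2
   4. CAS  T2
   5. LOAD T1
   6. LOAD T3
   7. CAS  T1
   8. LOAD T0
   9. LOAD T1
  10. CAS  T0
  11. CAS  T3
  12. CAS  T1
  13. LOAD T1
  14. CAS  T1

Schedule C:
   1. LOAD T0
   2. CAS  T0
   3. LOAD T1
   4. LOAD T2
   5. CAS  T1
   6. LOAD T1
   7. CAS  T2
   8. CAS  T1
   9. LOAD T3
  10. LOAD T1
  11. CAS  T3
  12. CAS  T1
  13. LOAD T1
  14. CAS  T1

Tracing schedule B:
[1] T1.load  rd  (counter 4, T1.r 4)
[2] T1.cas  hit  (counter 5, T1.r 4)
[3] T2.load  rd  (counter 5, T2.r 5)
[4] T2.cas  hit  (counter 6, T2.r 5)
[5] T1.load  rd  (counter 6, T1.r 6)
[6] T3.load  rd  (counter 6, T3.r 6)
[7] T1.cas  hit  (counter 7, T1.r 6)
[8] T0.load  rd  (counter 7, T0.r 7)
[9] T1.load  rd  (counter 7, T1.r 7)
[10] T0.cas  hit  (counter 8, T0.r 7)
[11] T3.cas  miss  (counter 8, T3.r 6)
[12] T1.cas  miss  (counter 8, T1.r 7)
[13] T1.load  rd  (counter 8, T1.r 8)
[14] T1.cas  hit  (counter 9, T1.r 8)

B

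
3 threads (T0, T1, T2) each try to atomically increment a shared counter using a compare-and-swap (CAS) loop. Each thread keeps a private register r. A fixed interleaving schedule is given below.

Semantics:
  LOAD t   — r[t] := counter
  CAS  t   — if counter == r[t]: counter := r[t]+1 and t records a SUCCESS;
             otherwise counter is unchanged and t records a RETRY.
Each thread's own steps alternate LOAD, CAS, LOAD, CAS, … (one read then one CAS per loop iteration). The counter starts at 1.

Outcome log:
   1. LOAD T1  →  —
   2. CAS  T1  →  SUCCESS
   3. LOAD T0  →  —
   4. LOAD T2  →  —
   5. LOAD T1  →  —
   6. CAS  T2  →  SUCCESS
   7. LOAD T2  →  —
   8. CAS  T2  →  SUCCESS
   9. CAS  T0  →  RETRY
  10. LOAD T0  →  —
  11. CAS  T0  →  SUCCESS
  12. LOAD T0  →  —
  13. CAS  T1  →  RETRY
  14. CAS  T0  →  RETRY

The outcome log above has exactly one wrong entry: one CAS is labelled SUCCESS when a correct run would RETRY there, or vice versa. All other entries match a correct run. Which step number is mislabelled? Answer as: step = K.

Re-executing:
[1] T1.load  rd  (counter 1, T1.r 1)
[2] T1.cas  hit  (counter 2, T1.r 1)
[3] T0.load  rd  (counter 2, T0.r 2)
[4] T2.load  rd  (counter 2, T2.r 2)
[5] T1.load  rd  (counter 2, T1.r 2)
[6] T2.cas  hit  (counter 3, T2.r 2)
[7] T2.load  rd  (counter 3, T2.r 3)
[8] T2.cas  hit  (counter 4, T2.r 3)
[9] T0.cas  miss  (counter 4, T0.r 2)
[10] T0.load  rd  (counter 4, T0.r 4)
[11] T0.cas  hit  (counter 5, T0.r 4)
[12] T0.load  rd  (counter 5, T0.r 5)
[13] T1.cas  miss  (counter 5, T1.r 2)
[14] T0.cas  hit  (counter 6, T0.r 5)
Flip is step 14.

step = 14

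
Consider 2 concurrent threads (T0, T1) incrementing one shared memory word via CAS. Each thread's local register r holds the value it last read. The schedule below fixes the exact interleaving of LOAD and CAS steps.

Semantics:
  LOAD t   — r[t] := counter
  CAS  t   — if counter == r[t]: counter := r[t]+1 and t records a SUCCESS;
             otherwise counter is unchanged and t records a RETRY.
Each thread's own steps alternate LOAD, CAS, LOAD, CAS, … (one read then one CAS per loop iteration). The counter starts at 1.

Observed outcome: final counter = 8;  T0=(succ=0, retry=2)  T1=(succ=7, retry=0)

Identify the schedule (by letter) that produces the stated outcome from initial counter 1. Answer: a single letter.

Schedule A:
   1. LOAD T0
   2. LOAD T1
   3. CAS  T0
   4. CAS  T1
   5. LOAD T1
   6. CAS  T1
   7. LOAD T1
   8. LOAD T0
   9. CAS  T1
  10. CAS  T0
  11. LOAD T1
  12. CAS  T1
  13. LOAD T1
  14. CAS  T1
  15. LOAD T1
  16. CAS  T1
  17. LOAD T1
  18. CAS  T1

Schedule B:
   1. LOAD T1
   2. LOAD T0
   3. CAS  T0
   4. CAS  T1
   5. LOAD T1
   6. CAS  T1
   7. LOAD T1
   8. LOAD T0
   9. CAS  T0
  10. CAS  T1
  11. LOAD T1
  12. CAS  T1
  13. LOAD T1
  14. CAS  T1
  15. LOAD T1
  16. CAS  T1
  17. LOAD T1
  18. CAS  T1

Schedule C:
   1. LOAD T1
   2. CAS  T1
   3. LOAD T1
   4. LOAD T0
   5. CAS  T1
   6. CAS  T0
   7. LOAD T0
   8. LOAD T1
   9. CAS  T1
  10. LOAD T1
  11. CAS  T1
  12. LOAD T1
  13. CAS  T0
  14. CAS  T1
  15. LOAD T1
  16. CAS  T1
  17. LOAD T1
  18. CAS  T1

C

Tracing schedule C:
[1] T1.load  rd  (counter 1, T1.r 1)
[2] T1.cas  hit  (counter 2, T1.r 1)
[3] T1.load  rd  (counter 2, T1.r 2)
[4] T0.load  rd  (counter 2, T0.r 2)
[5] T1.cas  hit  (counter 3, T1.r 2)
[6] T0.cas  miss  (counter 3, T0.r 2)
[7] T0.load  rd  (counter 3, T0.r 3)
[8] T1.load  rd  (counter 3, T1.r 3)
[9] T1.cas  hit  (counter 4, T1.r 3)
[10] T1.load  rd  (counter 4, T1.r 4)
[11] T1.cas  hit  (counter 5, T1.r 4)
[12] T1.load  rd  (counter 5, T1.r 5)
[13] T0.cas  miss  (counter 5, T0.r 3)
[14] T1.cas  hit  (counter 6, T1.r 5)
[15] T1.load  rd  (counter 6, T1.r 6)
[16] T1.cas  hit  (counter 7, T1.r 6)
[17] T1.load  rd  (counter 7, T1.r 7)
[18] T1.cas  hit  (counter 8, T1.r 7)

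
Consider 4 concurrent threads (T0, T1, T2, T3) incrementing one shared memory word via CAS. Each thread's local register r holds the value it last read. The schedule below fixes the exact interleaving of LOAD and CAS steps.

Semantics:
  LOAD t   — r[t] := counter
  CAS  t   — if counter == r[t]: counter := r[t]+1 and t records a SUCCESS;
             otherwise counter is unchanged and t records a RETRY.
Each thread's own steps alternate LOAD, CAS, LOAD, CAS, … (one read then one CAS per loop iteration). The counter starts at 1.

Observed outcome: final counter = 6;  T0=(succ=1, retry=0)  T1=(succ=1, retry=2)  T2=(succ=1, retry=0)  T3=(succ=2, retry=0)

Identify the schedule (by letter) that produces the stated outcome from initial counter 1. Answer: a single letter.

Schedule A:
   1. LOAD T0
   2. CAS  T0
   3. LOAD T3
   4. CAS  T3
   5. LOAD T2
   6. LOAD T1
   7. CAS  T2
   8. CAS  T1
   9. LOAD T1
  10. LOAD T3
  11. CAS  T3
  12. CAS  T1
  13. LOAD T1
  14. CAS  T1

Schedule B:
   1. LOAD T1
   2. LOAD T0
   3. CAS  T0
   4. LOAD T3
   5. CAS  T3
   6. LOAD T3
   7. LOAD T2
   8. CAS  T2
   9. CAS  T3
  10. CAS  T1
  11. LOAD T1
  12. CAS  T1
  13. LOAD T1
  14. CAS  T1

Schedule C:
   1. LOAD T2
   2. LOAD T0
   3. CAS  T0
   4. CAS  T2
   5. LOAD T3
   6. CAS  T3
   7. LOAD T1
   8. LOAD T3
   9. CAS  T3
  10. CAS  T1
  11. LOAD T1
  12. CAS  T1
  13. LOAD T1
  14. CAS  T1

Simulating candidate A:
T0 LOAD — after: cnt=1, r=1 — load
T0 CAS — after: cnt=2, r=1 — ok
T3 LOAD — after: cnt=2, r=2 — load
T3 CAS — after: cnt=3, r=2 — ok
T2 LOAD — after: cnt=3, r=3 — load
T1 LOAD — after: cnt=3, r=3 — load
T2 CAS — after: cnt=4, r=3 — ok
T1 CAS — after: cnt=4, r=3 — retry
T1 LOAD — after: cnt=4, r=4 — load
T3 LOAD — after: cnt=4, r=4 — load
T3 CAS — after: cnt=5, r=4 — ok
T1 CAS — after: cnt=5, r=4 — retry
T1 LOAD — after: cnt=5, r=5 — load
T1 CAS — after: cnt=6, r=5 — ok

A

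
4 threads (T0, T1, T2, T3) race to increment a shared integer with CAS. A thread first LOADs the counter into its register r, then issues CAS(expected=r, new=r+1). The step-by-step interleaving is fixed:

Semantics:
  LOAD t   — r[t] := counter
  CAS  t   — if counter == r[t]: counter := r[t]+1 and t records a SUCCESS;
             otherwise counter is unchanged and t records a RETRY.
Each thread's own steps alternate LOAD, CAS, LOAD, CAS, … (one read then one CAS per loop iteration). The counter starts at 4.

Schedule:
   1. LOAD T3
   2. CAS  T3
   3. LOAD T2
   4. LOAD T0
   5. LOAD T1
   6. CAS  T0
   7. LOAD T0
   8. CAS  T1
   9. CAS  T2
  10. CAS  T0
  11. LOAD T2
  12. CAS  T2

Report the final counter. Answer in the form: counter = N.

counter = 8

   1) LOAD T3:  M=4  r_T3=4
   2) CAS  T3:  M=5  r_T3=4 ✓
   3) LOAD T2:  M=5  r_T2=5
   4) LOAD T0:  M=5  r_T0=5
   5) LOAD T1:  M=5  r_T1=5
   6) CAS  T0:  M=6  r_T0=5 ✓
   7) LOAD T0:  M=6  r_T0=6
   8) CAS  T1:  M=6  r_T1=5 ✗
   9) CAS  T2:  M=6  r_T2=5 ✗
  10) CAS  T0:  M=7  r_T0=6 ✓
  11) LOAD T2:  M=7  r_T2=7
  12) CAS  T2:  M=8  r_T2=7 ✓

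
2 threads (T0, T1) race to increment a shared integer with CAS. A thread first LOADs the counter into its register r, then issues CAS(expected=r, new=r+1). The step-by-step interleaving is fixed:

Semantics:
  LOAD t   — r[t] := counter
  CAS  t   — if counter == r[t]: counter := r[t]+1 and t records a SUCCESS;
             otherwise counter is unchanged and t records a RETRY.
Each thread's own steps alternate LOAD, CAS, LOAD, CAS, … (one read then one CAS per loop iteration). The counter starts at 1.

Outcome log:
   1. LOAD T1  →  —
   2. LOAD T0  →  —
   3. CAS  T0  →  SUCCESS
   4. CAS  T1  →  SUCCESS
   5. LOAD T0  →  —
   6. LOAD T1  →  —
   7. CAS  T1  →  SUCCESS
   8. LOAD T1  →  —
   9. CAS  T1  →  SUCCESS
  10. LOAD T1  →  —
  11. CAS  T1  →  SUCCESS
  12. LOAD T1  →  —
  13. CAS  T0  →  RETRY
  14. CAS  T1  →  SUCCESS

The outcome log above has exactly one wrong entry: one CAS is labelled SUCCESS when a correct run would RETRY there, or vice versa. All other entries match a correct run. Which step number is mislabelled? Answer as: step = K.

step = 4

Correct run:
T1 LOAD — after: cnt=1, r=1 — load
T0 LOAD — after: cnt=1, r=1 — load
T0 CAS — after: cnt=2, r=1 — ok
T1 CAS — after: cnt=2, r=1 — retry
T0 LOAD — after: cnt=2, r=2 — load
T1 LOAD — after: cnt=2, r=2 — load
T1 CAS — after: cnt=3, r=2 — ok
T1 LOAD — after: cnt=3, r=3 — load
T1 CAS — after: cnt=4, r=3 — ok
T1 LOAD — after: cnt=4, r=4 — load
T1 CAS — after: cnt=5, r=4 — ok
T1 LOAD — after: cnt=5, r=5 — load
T0 CAS — after: cnt=5, r=2 — retry
T1 CAS — after: cnt=6, r=5 — ok
Log disagrees first at step 4.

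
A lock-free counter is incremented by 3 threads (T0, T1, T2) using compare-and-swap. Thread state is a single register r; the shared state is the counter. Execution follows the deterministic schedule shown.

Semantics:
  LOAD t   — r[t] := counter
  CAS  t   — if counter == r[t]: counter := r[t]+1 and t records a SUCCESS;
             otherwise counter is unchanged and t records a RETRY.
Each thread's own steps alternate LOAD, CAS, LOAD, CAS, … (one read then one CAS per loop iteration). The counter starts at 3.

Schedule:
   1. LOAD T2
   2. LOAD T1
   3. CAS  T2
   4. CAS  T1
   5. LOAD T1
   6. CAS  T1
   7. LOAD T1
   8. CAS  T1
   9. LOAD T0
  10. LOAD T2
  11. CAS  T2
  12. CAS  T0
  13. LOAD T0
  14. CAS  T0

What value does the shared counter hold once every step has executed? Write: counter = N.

step 1: T2 LOAD ⇒ load; ctr=3 reg=3
step 2: T1 LOAD ⇒ load; ctr=3 reg=3
step 3: T2 CAS ⇒ ok; ctr=4 reg=3
step 4: T1 CAS ⇒ retry; ctr=4 reg=3
step 5: T1 LOAD ⇒ load; ctr=4 reg=4
step 6: T1 CAS ⇒ ok; ctr=5 reg=4
step 7: T1 LOAD ⇒ load; ctr=5 reg=5
step 8: T1 CAS ⇒ ok; ctr=6 reg=5
step 9: T0 LOAD ⇒ load; ctr=6 reg=6
step 10: T2 LOAD ⇒ load; ctr=6 reg=6
step 11: T2 CAS ⇒ ok; ctr=7 reg=6
step 12: T0 CAS ⇒ retry; ctr=7 reg=6
step 13: T0 LOAD ⇒ load; ctr=7 reg=7
step 14: T0 CAS ⇒ ok; ctr=8 reg=7

counter = 8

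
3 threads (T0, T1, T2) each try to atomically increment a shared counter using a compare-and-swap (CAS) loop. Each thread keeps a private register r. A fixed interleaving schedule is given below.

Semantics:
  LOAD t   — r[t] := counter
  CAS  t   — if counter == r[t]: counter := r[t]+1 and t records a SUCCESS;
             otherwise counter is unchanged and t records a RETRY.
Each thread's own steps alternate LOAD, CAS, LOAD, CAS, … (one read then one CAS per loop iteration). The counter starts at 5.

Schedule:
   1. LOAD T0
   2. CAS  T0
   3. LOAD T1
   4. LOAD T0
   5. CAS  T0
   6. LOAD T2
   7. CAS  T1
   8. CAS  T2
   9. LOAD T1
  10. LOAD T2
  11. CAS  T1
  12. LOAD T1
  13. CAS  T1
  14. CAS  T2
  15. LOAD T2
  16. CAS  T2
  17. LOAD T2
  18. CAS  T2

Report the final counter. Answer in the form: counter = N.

[1] T0.load  rd  (counter 5, T0.r 5)
[2] T0.cas  hit  (counter 6, T0.r 5)
[3] T1.load  rd  (counter 6, T1.r 6)
[4] T0.load  rd  (counter 6, T0.r 6)
[5] T0.cas  hit  (counter 7, T0.r 6)
[6] T2.load  rd  (counter 7, T2.r 7)
[7] T1.cas  miss  (counter 7, T1.r 6)
[8] T2.cas  hit  (counter 8, T2.r 7)
[9] T1.load  rd  (counter 8, T1.r 8)
[10] T2.load  rd  (counter 8, T2.r 8)
[11] T1.cas  hit  (counter 9, T1.r 8)
[12] T1.load  rd  (counter 9, T1.r 9)
[13] T1.cas  hit  (counter 10, T1.r 9)
[14] T2.cas  miss  (counter 10, T2.r 8)
[15] T2.load  rd  (counter 10, T2.r 10)
[16] T2.cas  hit  (counter 11, T2.r 10)
[17] T2.load  rd  (counter 11, T2.r 11)
[18] T2.cas  hit  (counter 12, T2.r 11)

counter = 12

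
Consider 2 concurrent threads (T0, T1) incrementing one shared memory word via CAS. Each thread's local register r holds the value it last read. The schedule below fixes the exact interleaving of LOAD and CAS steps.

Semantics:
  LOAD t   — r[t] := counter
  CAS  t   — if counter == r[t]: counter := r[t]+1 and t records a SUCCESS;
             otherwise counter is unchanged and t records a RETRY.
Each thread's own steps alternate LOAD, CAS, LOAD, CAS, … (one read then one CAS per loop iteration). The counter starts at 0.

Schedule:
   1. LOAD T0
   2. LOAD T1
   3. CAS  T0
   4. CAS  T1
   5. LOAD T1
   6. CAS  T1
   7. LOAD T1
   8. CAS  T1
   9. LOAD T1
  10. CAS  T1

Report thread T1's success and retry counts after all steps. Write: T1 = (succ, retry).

T1 = (3, 1)

[1] T0.load  rd  (counter 0, T0.r 0)
[2] T1.load  rd  (counter 0, T1.r 0)
[3] T0.cas  hit  (counter 1, T0.r 0)
[4] T1.cas  miss  (counter 1, T1.r 0)
[5] T1.load  rd  (counter 1, T1.r 1)
[6] T1.cas  hit  (counter 2, T1.r 1)
[7] T1.load  rd  (counter 2, T1.r 2)
[8] T1.cas  hit  (counter 3, T1.r 2)
[9] T1.load  rd  (counter 3, T1.r 3)
[10] T1.cas  hit  (counter 4, T1.r 3)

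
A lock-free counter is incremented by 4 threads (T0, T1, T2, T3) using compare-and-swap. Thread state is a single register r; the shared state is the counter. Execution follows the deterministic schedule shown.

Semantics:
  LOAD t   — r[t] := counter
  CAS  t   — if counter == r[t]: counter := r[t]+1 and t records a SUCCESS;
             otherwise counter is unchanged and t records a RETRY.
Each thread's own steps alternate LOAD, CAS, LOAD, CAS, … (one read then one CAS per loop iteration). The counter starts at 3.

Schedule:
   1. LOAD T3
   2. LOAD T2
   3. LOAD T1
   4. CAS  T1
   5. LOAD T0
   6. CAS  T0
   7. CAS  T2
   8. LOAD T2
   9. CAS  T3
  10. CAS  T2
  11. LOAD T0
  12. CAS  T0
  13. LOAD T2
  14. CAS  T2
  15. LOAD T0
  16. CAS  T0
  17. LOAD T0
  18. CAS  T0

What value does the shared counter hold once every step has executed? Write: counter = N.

counter = 10

1. LOAD T3 → mem=3 r[T3]=3 [LOAD]
2. LOAD T2 → mem=3 r[T2]=3 [LOAD]
3. LOAD T1 → mem=3 r[T1]=3 [LOAD]
4. CAS T1 → mem=4 r[T1]=3 [OK]
5. LOAD T0 → mem=4 r[T0]=4 [LOAD]
6. CAS T0 → mem=5 r[T0]=4 [OK]
7. CAS T2 → mem=5 r[T2]=3 [RETRY]
8. LOAD T2 → mem=5 r[T2]=5 [LOAD]
9. CAS T3 → mem=5 r[T3]=3 [RETRY]
10. CAS T2 → mem=6 r[T2]=5 [OK]
11. LOAD T0 → mem=6 r[T0]=6 [LOAD]
12. CAS T0 → mem=7 r[T0]=6 [OK]
13. LOAD T2 → mem=7 r[T2]=7 [LOAD]
14. CAS T2 → mem=8 r[T2]=7 [OK]
15. LOAD T0 → mem=8 r[T0]=8 [LOAD]
16. CAS T0 → mem=9 r[T0]=8 [OK]
17. LOAD T0 → mem=9 r[T0]=9 [LOAD]
18. CAS T0 → mem=10 r[T0]=9 [OK]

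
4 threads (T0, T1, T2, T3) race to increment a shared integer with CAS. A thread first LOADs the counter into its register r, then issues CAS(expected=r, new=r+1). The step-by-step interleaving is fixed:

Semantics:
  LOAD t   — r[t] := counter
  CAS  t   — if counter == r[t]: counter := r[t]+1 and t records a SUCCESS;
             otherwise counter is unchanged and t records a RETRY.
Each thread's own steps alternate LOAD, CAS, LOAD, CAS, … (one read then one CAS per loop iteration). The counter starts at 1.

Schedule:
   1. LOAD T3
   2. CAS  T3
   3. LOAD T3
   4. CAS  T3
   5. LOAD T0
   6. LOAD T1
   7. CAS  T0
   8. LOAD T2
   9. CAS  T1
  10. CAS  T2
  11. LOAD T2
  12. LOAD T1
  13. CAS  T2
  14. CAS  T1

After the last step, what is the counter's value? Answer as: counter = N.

#1 T3 reads 1
#2 T3 CAS(1→2) writes; counter now 2
#3 T3 reads 2
#4 T3 CAS(2→3) writes; counter now 3
#5 T0 reads 3
#6 T1 reads 3
#7 T0 CAS(3→4) writes; counter now 4
#8 T2 reads 4
#9 T1 CAS(3→4) fails; counter now 4
#10 T2 CAS(4→5) writes; counter now 5
#11 T2 reads 5
#12 T1 reads 5
#13 T2 CAS(5→6) writes; counter now 6
#14 T1 CAS(5→6) fails; counter now 6

counter = 6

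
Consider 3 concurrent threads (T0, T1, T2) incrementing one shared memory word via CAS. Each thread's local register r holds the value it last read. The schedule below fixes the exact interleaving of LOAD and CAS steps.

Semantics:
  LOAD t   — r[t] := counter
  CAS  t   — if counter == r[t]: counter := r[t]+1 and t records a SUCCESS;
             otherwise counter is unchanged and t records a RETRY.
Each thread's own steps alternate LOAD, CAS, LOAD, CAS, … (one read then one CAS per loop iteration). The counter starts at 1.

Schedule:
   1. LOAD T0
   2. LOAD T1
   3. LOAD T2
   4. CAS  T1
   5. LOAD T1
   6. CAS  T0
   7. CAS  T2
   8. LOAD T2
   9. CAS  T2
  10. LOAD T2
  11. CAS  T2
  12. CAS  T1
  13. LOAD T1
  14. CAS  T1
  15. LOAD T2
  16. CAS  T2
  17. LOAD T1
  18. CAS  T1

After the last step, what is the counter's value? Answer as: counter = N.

counter = 7

step 1: T0 LOAD ⇒ load; ctr=1 reg=1
step 2: T1 LOAD ⇒ load; ctr=1 reg=1
step 3: T2 LOAD ⇒ load; ctr=1 reg=1
step 4: T1 CAS ⇒ ok; ctr=2 reg=1
step 5: T1 LOAD ⇒ load; ctr=2 reg=2
step 6: T0 CAS ⇒ retry; ctr=2 reg=1
step 7: T2 CAS ⇒ retry; ctr=2 reg=1
step 8: T2 LOAD ⇒ load; ctr=2 reg=2
step 9: T2 CAS ⇒ ok; ctr=3 reg=2
step 10: T2 LOAD ⇒ load; ctr=3 reg=3
step 11: T2 CAS ⇒ ok; ctr=4 reg=3
step 12: T1 CAS ⇒ retry; ctr=4 reg=2
step 13: T1 LOAD ⇒ load; ctr=4 reg=4
step 14: T1 CAS ⇒ ok; ctr=5 reg=4
step 15: T2 LOAD ⇒ load; ctr=5 reg=5
step 16: T2 CAS ⇒ ok; ctr=6 reg=5
step 17: T1 LOAD ⇒ load; ctr=6 reg=6
step 18: T1 CAS ⇒ ok; ctr=7 reg=6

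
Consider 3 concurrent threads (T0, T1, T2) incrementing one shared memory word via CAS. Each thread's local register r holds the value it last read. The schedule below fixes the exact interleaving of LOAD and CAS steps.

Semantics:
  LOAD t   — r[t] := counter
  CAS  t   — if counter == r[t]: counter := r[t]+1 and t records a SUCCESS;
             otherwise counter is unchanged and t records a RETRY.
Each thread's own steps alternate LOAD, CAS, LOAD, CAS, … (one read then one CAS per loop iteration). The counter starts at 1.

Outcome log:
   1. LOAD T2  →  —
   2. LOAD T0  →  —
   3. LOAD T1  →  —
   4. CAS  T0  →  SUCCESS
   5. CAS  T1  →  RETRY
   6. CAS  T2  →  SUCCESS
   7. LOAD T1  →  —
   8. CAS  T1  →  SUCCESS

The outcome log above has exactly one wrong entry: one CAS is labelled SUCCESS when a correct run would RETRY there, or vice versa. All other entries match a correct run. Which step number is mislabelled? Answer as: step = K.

Re-executing:
#1 T2 reads 1
#2 T0 reads 1
#3 T1 reads 1
#4 T0 CAS(1→2) writes; counter now 2
#5 T1 CAS(1→2) fails; counter now 2
#6 T2 CAS(1→2) fails; counter now 2
#7 T1 reads 2
#8 T1 CAS(2→3) writes; counter now 3
Flip is step 6.

step = 6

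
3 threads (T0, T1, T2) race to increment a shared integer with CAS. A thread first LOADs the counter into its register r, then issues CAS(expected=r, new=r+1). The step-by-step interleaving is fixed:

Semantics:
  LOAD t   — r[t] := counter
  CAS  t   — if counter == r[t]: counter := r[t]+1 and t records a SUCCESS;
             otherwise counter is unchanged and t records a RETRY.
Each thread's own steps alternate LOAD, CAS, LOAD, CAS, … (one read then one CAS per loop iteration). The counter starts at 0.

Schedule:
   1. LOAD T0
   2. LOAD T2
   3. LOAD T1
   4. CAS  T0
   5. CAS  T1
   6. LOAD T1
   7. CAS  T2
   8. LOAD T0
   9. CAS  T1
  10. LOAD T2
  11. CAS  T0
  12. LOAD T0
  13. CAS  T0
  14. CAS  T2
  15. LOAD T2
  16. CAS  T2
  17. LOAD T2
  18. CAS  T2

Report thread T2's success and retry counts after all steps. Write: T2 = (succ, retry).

T2 = (2, 2)

1. LOAD T0 → mem=0 r[T0]=0 [LOAD]
2. LOAD T2 → mem=0 r[T2]=0 [LOAD]
3. LOAD T1 → mem=0 r[T1]=0 [LOAD]
4. CAS T0 → mem=1 r[T0]=0 [OK]
5. CAS T1 → mem=1 r[T1]=0 [RETRY]
6. LOAD T1 → mem=1 r[T1]=1 [LOAD]
7. CAS T2 → mem=1 r[T2]=0 [RETRY]
8. LOAD T0 → mem=1 r[T0]=1 [LOAD]
9. CAS T1 → mem=2 r[T1]=1 [OK]
10. LOAD T2 → mem=2 r[T2]=2 [LOAD]
11. CAS T0 → mem=2 r[T0]=1 [RETRY]
12. LOAD T0 → mem=2 r[T0]=2 [LOAD]
13. CAS T0 → mem=3 r[T0]=2 [OK]
14. CAS T2 → mem=3 r[T2]=2 [RETRY]
15. LOAD T2 → mem=3 r[T2]=3 [LOAD]
16. CAS T2 → mem=4 r[T2]=3 [OK]
17. LOAD T2 → mem=4 r[T2]=4 [LOAD]
18. CAS T2 → mem=5 r[T2]=4 [OK]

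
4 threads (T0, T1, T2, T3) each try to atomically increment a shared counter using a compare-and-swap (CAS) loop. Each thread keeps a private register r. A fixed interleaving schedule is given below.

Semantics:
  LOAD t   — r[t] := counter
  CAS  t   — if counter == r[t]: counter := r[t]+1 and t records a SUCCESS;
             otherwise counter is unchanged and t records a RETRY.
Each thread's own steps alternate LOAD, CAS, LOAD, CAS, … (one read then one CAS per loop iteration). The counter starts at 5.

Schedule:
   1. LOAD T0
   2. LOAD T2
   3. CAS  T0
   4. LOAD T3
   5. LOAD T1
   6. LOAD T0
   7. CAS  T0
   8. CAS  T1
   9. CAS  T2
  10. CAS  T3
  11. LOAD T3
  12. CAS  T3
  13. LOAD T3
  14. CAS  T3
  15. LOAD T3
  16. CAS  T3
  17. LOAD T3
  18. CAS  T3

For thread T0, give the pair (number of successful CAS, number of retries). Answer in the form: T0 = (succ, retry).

T0 = (2, 0)

1. LOAD T0 → mem=5 r[T0]=5 [LOAD]
2. LOAD T2 → mem=5 r[T2]=5 [LOAD]
3. CAS T0 → mem=6 r[T0]=5 [OK]
4. LOAD T3 → mem=6 r[T3]=6 [LOAD]
5. LOAD T1 → mem=6 r[T1]=6 [LOAD]
6. LOAD T0 → mem=6 r[T0]=6 [LOAD]
7. CAS T0 → mem=7 r[T0]=6 [OK]
8. CAS T1 → mem=7 r[T1]=6 [RETRY]
9. CAS T2 → mem=7 r[T2]=5 [RETRY]
10. CAS T3 → mem=7 r[T3]=6 [RETRY]
11. LOAD T3 → mem=7 r[T3]=7 [LOAD]
12. CAS T3 → mem=8 r[T3]=7 [OK]
13. LOAD T3 → mem=8 r[T3]=8 [LOAD]
14. CAS T3 → mem=9 r[T3]=8 [OK]
15. LOAD T3 → mem=9 r[T3]=9 [LOAD]
16. CAS T3 → mem=10 r[T3]=9 [OK]
17. LOAD T3 → mem=10 r[T3]=10 [LOAD]
18. CAS T3 → mem=11 r[T3]=10 [OK]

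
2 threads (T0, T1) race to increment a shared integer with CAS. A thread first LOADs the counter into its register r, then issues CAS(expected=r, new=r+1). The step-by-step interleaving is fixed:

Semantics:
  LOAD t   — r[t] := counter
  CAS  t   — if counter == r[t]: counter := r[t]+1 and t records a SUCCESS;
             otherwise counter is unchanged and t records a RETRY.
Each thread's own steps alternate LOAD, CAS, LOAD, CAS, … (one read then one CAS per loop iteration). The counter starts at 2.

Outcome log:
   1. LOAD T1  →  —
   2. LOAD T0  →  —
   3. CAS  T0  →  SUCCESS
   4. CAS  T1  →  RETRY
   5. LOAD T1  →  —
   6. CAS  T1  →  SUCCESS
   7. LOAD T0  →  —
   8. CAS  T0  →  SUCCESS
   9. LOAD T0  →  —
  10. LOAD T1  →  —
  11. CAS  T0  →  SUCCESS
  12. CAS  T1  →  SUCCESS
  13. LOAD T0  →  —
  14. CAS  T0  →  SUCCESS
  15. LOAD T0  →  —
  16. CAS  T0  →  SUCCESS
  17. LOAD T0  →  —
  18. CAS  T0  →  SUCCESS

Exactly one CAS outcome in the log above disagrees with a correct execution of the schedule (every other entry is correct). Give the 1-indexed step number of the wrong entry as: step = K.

Reference trace:
1. LOAD T1 → mem=2 r[T1]=2 [LOAD]
2. LOAD T0 → mem=2 r[T0]=2 [LOAD]
3. CAS T0 → mem=3 r[T0]=2 [OK]
4. CAS T1 → mem=3 r[T1]=2 [RETRY]
5. LOAD T1 → mem=3 r[T1]=3 [LOAD]
6. CAS T1 → mem=4 r[T1]=3 [OK]
7. LOAD T0 → mem=4 r[T0]=4 [LOAD]
8. CAS T0 → mem=5 r[T0]=4 [OK]
9. LOAD T0 → mem=5 r[T0]=5 [LOAD]
10. LOAD T1 → mem=5 r[T1]=5 [LOAD]
11. CAS T0 → mem=6 r[T0]=5 [OK]
12. CAS T1 → mem=6 r[T1]=5 [RETRY]
13. LOAD T0 → mem=6 r[T0]=6 [LOAD]
14. CAS T0 → mem=7 r[T0]=6 [OK]
15. LOAD T0 → mem=7 r[T0]=7 [LOAD]
16. CAS T0 → mem=8 r[T0]=7 [OK]
17. LOAD T0 → mem=8 r[T0]=8 [LOAD]
18. CAS T0 → mem=9 r[T0]=8 [OK]
Flip is step 12.

step = 12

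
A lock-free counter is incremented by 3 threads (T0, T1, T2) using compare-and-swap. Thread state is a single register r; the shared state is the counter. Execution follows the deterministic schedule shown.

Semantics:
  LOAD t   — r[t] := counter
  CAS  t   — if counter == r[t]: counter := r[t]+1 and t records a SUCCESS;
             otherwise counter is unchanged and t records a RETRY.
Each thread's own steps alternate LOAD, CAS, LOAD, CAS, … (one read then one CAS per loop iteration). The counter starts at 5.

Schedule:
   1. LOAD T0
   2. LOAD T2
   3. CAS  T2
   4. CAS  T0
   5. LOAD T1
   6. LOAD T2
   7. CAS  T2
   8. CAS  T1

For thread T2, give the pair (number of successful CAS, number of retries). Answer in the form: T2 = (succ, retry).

T2 = (2, 0)

T0 LOAD — after: cnt=5, r=5 — load
T2 LOAD — after: cnt=5, r=5 — load
T2 CAS — after: cnt=6, r=5 — ok
T0 CAS — after: cnt=6, r=5 — retry
T1 LOAD — after: cnt=6, r=6 — load
T2 LOAD — after: cnt=6, r=6 — load
T2 CAS — after: cnt=7, r=6 — ok
T1 CAS — after: cnt=7, r=6 — retry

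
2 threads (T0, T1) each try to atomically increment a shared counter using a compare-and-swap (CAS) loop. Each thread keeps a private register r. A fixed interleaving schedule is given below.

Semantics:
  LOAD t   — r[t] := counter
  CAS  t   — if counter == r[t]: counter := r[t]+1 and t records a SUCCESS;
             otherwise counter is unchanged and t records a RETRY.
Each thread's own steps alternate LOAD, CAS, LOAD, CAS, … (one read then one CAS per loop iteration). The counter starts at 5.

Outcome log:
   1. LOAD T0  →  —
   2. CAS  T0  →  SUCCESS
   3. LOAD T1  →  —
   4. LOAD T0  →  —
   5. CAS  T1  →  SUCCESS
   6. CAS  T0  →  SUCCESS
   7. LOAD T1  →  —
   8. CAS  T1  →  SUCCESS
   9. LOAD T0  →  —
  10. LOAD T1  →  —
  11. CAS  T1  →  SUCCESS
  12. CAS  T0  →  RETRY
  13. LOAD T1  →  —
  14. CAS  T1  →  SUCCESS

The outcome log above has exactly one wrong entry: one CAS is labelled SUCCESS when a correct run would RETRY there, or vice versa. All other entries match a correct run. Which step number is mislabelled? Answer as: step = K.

step = 6

Re-executing:
#1 T0 reads 5
#2 T0 CAS(5→6) writes; counter now 6
#3 T1 reads 6
#4 T0 reads 6
#5 T1 CAS(6→7) writes; counter now 7
#6 T0 CAS(6→7) fails; counter now 7
#7 T1 reads 7
#8 T1 CAS(7→8) writes; counter now 8
#9 T0 reads 8
#10 T1 reads 8
#11 T1 CAS(8→9) writes; counter now 9
#12 T0 CAS(8→9) fails; counter now 9
#13 T1 reads 9
#14 T1 CAS(9→10) writes; counter now 10
Log disagrees first at step 6.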